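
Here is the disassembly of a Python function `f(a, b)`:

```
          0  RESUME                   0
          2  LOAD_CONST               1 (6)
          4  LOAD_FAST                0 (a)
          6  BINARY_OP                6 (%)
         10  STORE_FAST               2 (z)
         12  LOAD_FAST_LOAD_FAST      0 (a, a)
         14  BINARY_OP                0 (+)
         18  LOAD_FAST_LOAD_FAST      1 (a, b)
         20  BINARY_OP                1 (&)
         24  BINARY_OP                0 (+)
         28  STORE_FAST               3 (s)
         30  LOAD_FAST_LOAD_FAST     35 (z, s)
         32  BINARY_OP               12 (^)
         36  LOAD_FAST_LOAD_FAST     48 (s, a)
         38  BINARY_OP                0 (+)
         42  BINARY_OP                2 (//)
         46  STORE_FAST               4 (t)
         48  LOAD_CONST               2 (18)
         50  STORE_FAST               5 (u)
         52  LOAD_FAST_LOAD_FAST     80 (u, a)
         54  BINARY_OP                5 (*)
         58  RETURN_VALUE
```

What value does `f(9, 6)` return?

162

LOAD_CONST → push 6. Stack: [6]
LOAD_FAST a → push 9. Stack: [6, 9]
BINARY_OP % → 6 % 9 = 6. Stack: [6]
STORE_FAST z → z=6. Stack: []
LOAD_FAST_LOAD_FAST a,a → push 9,9. Stack: [9, 9]
BINARY_OP + → 9 + 9 = 18. Stack: [18]
LOAD_FAST_LOAD_FAST a,b → push 9,6. Stack: [18, 9, 6]
BINARY_OP & → 9 & 6 = 0. Stack: [18, 0]
BINARY_OP + → 18 + 0 = 18. Stack: [18]
STORE_FAST s → s=18. Stack: []
LOAD_FAST_LOAD_FAST z,s → push 6,18. Stack: [6, 18]
BINARY_OP ^ → 6 ^ 18 = 20. Stack: [20]
LOAD_FAST_LOAD_FAST s,a → push 18,9. Stack: [20, 18, 9]
BINARY_OP + → 18 + 9 = 27. Stack: [20, 27]
BINARY_OP // → 20 // 27 = 0. Stack: [0]
STORE_FAST t → t=0. Stack: []
LOAD_CONST → push 18. Stack: [18]
STORE_FAST u → u=18. Stack: []
LOAD_FAST_LOAD_FAST u,a → push 18,9. Stack: [18, 9]
BINARY_OP * → 18 * 9 = 162. Stack: [162]
RETURN_VALUE → return 162.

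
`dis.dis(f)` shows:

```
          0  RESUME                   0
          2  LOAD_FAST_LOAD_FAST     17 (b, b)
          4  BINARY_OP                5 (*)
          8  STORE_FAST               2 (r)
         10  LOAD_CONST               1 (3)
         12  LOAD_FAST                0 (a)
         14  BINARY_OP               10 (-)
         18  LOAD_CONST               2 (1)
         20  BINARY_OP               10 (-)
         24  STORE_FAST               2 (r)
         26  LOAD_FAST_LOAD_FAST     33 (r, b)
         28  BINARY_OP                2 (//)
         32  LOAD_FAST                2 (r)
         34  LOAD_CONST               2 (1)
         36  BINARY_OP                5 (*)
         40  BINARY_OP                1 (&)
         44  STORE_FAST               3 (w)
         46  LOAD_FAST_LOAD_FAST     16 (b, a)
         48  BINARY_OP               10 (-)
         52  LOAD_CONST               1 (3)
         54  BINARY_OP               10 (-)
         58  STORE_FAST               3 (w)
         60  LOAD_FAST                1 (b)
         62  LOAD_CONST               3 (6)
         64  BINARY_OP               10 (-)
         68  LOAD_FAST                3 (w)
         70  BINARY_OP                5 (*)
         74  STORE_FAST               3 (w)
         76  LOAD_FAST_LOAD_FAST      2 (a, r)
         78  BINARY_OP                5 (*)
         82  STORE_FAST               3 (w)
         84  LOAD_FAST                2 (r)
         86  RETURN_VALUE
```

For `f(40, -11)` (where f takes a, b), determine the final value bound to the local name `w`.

-1520

LOAD_FAST_LOAD_FAST b,b → push -11,-11. Stack: [-11, -11]
BINARY_OP * → -11 * -11 = 121. Stack: [121]
STORE_FAST r → r=121. Stack: []
LOAD_CONST → push 3. Stack: [3]
LOAD_FAST a → push 40. Stack: [3, 40]
BINARY_OP - → 3 - 40 = -37. Stack: [-37]
LOAD_CONST → push 1. Stack: [-37, 1]
BINARY_OP - → -37 - 1 = -38. Stack: [-38]
STORE_FAST r → r=-38. Stack: []
LOAD_FAST_LOAD_FAST r,b → push -38,-11. Stack: [-38, -11]
BINARY_OP // → -38 // -11 = 3. Stack: [3]
LOAD_FAST r → push -38. Stack: [3, -38]
LOAD_CONST → push 1. Stack: [3, -38, 1]
BINARY_OP * → -38 * 1 = -38. Stack: [3, -38]
BINARY_OP & → 3 & -38 = 2. Stack: [2]
STORE_FAST w → w=2. Stack: []
LOAD_FAST_LOAD_FAST b,a → push -11,40. Stack: [-11, 40]
BINARY_OP - → -11 - 40 = -51. Stack: [-51]
LOAD_CONST → push 3. Stack: [-51, 3]
BINARY_OP - → -51 - 3 = -54. Stack: [-54]
STORE_FAST w → w=-54. Stack: []
LOAD_FAST b → push -11. Stack: [-11]
LOAD_CONST → push 6. Stack: [-11, 6]
BINARY_OP - → -11 - 6 = -17. Stack: [-17]
LOAD_FAST w → push -54. Stack: [-17, -54]
BINARY_OP * → -17 * -54 = 918. Stack: [918]
STORE_FAST w → w=918. Stack: []
LOAD_FAST_LOAD_FAST a,r → push 40,-38. Stack: [40, -38]
BINARY_OP * → 40 * -38 = -1520. Stack: [-1520]
STORE_FAST w → w=-1520. Stack: []
LOAD_FAST r → push -38. Stack: [-38]
RETURN_VALUE → return -38.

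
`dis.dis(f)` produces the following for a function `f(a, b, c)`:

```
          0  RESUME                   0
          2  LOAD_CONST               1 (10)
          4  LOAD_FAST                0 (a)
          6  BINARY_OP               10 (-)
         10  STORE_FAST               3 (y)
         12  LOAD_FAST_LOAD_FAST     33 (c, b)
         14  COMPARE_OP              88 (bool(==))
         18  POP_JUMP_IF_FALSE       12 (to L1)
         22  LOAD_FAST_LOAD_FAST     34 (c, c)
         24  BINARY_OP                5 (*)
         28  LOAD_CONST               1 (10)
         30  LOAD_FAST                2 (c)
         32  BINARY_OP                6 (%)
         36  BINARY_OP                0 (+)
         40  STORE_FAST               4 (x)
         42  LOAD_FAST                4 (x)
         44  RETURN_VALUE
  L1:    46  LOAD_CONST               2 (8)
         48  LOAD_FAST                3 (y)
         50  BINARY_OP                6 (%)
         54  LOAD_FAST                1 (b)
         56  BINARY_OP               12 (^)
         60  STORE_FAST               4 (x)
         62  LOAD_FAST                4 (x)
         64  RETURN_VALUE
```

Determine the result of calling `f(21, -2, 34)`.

LOAD_CONST → push 10. Stack: [10]
LOAD_FAST a → push 21. Stack: [10, 21]
BINARY_OP - → 10 - 21 = -11. Stack: [-11]
STORE_FAST y → y=-11. Stack: []
LOAD_FAST_LOAD_FAST c,b → push 34,-2. Stack: [34, -2]
COMPARE_OP bool(==) → 34 vs -2 = False. Stack: [False]
POP_JUMP_IF_FALSE → pop False; jump. Stack: []
LOAD_CONST → push 8. Stack: [8]
LOAD_FAST y → push -11. Stack: [8, -11]
BINARY_OP % → 8 % -11 = -3. Stack: [-3]
LOAD_FAST b → push -2. Stack: [-3, -2]
BINARY_OP ^ → -3 ^ -2 = 3. Stack: [3]
STORE_FAST x → x=3. Stack: []
LOAD_FAST x → push 3. Stack: [3]
RETURN_VALUE → return 3.

3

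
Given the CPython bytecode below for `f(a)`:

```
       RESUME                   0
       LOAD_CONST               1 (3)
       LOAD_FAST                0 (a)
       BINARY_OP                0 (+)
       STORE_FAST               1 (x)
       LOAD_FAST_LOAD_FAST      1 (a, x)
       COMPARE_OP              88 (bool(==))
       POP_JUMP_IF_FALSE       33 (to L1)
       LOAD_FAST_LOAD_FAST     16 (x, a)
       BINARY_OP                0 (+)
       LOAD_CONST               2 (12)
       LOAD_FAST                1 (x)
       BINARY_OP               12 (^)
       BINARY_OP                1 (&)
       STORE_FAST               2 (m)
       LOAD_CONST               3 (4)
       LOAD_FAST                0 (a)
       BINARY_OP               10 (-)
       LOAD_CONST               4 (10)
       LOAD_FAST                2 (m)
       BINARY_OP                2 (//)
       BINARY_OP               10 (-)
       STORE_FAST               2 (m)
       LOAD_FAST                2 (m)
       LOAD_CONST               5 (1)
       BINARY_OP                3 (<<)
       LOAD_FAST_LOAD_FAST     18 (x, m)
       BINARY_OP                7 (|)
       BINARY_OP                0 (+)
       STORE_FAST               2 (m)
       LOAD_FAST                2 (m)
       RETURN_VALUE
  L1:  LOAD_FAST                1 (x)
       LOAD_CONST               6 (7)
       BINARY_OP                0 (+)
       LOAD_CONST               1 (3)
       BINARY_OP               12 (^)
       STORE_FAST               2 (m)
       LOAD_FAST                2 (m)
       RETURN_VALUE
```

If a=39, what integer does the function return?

50

LOAD_CONST → push 3. Stack: [3]
LOAD_FAST a → push 39. Stack: [3, 39]
BINARY_OP + → 3 + 39 = 42. Stack: [42]
STORE_FAST x → x=42. Stack: []
LOAD_FAST_LOAD_FAST a,x → push 39,42. Stack: [39, 42]
COMPARE_OP bool(==) → 39 vs 42 = False. Stack: [False]
POP_JUMP_IF_FALSE → pop False; jump. Stack: []
LOAD_FAST x → push 42. Stack: [42]
LOAD_CONST → push 7. Stack: [42, 7]
BINARY_OP + → 42 + 7 = 49. Stack: [49]
LOAD_CONST → push 3. Stack: [49, 3]
BINARY_OP ^ → 49 ^ 3 = 50. Stack: [50]
STORE_FAST m → m=50. Stack: []
LOAD_FAST m → push 50. Stack: [50]
RETURN_VALUE → return 50.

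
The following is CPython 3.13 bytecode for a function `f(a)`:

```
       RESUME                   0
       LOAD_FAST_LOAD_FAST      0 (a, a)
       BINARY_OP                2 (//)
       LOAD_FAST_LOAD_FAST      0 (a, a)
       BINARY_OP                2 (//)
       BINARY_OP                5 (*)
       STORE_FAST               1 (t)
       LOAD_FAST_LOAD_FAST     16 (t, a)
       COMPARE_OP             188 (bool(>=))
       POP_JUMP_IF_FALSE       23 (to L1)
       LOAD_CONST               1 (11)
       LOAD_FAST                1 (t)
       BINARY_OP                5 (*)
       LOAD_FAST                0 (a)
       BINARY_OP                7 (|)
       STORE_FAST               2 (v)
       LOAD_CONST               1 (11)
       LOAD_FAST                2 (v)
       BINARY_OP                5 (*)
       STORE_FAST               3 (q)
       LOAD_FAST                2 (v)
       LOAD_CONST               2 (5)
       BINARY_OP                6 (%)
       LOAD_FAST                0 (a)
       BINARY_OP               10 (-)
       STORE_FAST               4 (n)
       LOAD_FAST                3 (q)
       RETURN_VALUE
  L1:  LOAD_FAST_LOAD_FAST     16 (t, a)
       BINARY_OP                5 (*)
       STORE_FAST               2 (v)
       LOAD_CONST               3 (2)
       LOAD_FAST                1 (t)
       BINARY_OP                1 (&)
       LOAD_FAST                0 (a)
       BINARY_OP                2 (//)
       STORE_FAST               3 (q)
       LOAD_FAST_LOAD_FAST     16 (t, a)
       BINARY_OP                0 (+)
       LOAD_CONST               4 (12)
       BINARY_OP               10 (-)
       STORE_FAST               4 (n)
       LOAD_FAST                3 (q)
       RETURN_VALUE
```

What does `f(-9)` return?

-11

LOAD_FAST_LOAD_FAST a,a → push -9,-9. Stack: [-9, -9]
BINARY_OP // → -9 // -9 = 1. Stack: [1]
LOAD_FAST_LOAD_FAST a,a → push -9,-9. Stack: [1, -9, -9]
BINARY_OP // → -9 // -9 = 1. Stack: [1, 1]
BINARY_OP * → 1 * 1 = 1. Stack: [1]
STORE_FAST t → t=1. Stack: []
LOAD_FAST_LOAD_FAST t,a → push 1,-9. Stack: [1, -9]
COMPARE_OP bool(>=) → 1 vs -9 = True. Stack: [True]
POP_JUMP_IF_FALSE → pop True; no jump. Stack: []
LOAD_CONST → push 11. Stack: [11]
LOAD_FAST t → push 1. Stack: [11, 1]
BINARY_OP * → 11 * 1 = 11. Stack: [11]
LOAD_FAST a → push -9. Stack: [11, -9]
BINARY_OP | → 11 | -9 = -1. Stack: [-1]
STORE_FAST v → v=-1. Stack: []
LOAD_CONST → push 11. Stack: [11]
LOAD_FAST v → push -1. Stack: [11, -1]
BINARY_OP * → 11 * -1 = -11. Stack: [-11]
STORE_FAST q → q=-11. Stack: []
LOAD_FAST v → push -1. Stack: [-1]
LOAD_CONST → push 5. Stack: [-1, 5]
BINARY_OP % → -1 % 5 = 4. Stack: [4]
LOAD_FAST a → push -9. Stack: [4, -9]
BINARY_OP - → 4 - -9 = 13. Stack: [13]
STORE_FAST n → n=13. Stack: []
LOAD_FAST q → push -11. Stack: [-11]
RETURN_VALUE → return -11.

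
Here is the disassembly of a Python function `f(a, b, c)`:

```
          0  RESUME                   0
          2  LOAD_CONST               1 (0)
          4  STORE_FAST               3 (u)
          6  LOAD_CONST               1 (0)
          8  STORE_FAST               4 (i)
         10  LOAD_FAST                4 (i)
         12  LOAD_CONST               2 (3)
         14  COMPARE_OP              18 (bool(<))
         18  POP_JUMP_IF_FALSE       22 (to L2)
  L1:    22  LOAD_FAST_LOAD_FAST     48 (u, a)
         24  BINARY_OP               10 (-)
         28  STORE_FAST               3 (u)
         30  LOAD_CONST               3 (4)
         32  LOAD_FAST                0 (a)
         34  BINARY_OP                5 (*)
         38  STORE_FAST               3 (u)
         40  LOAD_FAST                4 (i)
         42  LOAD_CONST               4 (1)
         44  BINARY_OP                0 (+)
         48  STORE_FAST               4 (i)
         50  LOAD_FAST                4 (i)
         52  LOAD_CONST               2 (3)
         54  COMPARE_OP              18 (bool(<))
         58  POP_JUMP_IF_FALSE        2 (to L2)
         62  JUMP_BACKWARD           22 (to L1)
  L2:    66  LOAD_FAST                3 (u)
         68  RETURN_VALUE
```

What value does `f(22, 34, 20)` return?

88

LOAD_CONST → push 0. Stack: [0]
STORE_FAST u → u=0. Stack: []
LOAD_CONST → push 0. Stack: [0]
STORE_FAST i → i=0. Stack: []
LOAD_FAST i → push 0. Stack: [0]
LOAD_CONST → push 3. Stack: [0, 3]
COMPARE_OP bool(<) → 0 vs 3 = True. Stack: [True]
POP_JUMP_IF_FALSE → pop True; no jump. Stack: []
LOAD_FAST_LOAD_FAST u,a → push 0,22. Stack: [0, 22]
BINARY_OP - → 0 - 22 = -22. Stack: [-22]
STORE_FAST u → u=-22. Stack: []
LOAD_CONST → push 4. Stack: [4]
LOAD_FAST a → push 22. Stack: [4, 22]
BINARY_OP * → 4 * 22 = 88. Stack: [88]
STORE_FAST u → u=88. Stack: []
LOAD_FAST i → push 0. Stack: [0]
LOAD_CONST → push 1. Stack: [0, 1]
BINARY_OP + → 0 + 1 = 1. Stack: [1]
STORE_FAST i → i=1. Stack: []
LOAD_FAST i → push 1. Stack: [1]
LOAD_CONST → push 3. Stack: [1, 3]
COMPARE_OP bool(<) → 1 vs 3 = True. Stack: [True]
POP_JUMP_IF_FALSE → pop True; no jump. Stack: []
LOAD_FAST_LOAD_FAST u,a → push 88,22. Stack: [88, 22]
BINARY_OP - → 88 - 22 = 66. Stack: [66]
STORE_FAST u → u=66. Stack: []
LOAD_CONST → push 4. Stack: [4]
LOAD_FAST a → push 22. Stack: [4, 22]
BINARY_OP * → 4 * 22 = 88. Stack: [88]
STORE_FAST u → u=88. Stack: []
LOAD_FAST i → push 1. Stack: [1]
LOAD_CONST → push 1. Stack: [1, 1]
BINARY_OP + → 1 + 1 = 2. Stack: [2]
STORE_FAST i → i=2. Stack: []
LOAD_FAST i → push 2. Stack: [2]
LOAD_CONST → push 3. Stack: [2, 3]
COMPARE_OP bool(<) → 2 vs 3 = True. Stack: [True]
POP_JUMP_IF_FALSE → pop True; no jump. Stack: []
LOAD_FAST_LOAD_FAST u,a → push 88,22. Stack: [88, 22]
BINARY_OP - → 88 - 22 = 66. Stack: [66]
STORE_FAST u → u=66. Stack: []
LOAD_CONST → push 4. Stack: [4]
LOAD_FAST a → push 22. Stack: [4, 22]
BINARY_OP * → 4 * 22 = 88. Stack: [88]
STORE_FAST u → u=88. Stack: []
LOAD_FAST i → push 2. Stack: [2]
LOAD_CONST → push 1. Stack: [2, 1]
BINARY_OP + → 2 + 1 = 3. Stack: [3]
STORE_FAST i → i=3. Stack: []
LOAD_FAST i → push 3. Stack: [3]
LOAD_CONST → push 3. Stack: [3, 3]
COMPARE_OP bool(<) → 3 vs 3 = False. Stack: [False]
POP_JUMP_IF_FALSE → pop False; jump. Stack: []
LOAD_FAST u → push 88. Stack: [88]
RETURN_VALUE → return 88.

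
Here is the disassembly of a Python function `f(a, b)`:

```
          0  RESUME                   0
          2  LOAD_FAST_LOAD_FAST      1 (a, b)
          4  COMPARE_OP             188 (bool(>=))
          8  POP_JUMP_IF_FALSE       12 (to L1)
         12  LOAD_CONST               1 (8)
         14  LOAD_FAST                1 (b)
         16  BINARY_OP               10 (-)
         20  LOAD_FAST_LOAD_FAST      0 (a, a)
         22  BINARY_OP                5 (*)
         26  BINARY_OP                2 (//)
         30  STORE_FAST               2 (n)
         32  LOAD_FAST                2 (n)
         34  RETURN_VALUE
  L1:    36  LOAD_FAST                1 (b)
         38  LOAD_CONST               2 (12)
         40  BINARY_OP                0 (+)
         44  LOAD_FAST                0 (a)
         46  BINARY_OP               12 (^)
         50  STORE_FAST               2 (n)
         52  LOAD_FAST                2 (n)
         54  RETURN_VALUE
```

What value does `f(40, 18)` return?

-1

LOAD_FAST_LOAD_FAST a,b → push 40,18. Stack: [40, 18]
COMPARE_OP bool(>=) → 40 vs 18 = True. Stack: [True]
POP_JUMP_IF_FALSE → pop True; no jump. Stack: []
LOAD_CONST → push 8. Stack: [8]
LOAD_FAST b → push 18. Stack: [8, 18]
BINARY_OP - → 8 - 18 = -10. Stack: [-10]
LOAD_FAST_LOAD_FAST a,a → push 40,40. Stack: [-10, 40, 40]
BINARY_OP * → 40 * 40 = 1600. Stack: [-10, 1600]
BINARY_OP // → -10 // 1600 = -1. Stack: [-1]
STORE_FAST n → n=-1. Stack: []
LOAD_FAST n → push -1. Stack: [-1]
RETURN_VALUE → return -1.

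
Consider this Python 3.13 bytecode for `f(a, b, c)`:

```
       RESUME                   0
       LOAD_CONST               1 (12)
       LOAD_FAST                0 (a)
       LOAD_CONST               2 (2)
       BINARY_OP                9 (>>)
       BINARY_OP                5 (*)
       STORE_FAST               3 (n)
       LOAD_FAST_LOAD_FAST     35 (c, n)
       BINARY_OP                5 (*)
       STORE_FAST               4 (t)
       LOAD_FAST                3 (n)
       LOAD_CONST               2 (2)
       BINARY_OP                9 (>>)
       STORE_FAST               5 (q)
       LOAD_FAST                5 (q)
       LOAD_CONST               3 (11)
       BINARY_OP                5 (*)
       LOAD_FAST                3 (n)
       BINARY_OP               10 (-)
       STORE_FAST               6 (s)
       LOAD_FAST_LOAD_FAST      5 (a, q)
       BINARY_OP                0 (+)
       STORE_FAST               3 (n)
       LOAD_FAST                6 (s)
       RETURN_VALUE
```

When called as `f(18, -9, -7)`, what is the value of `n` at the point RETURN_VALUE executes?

30

LOAD_CONST → push 12. Stack: [12]
LOAD_FAST a → push 18. Stack: [12, 18]
LOAD_CONST → push 2. Stack: [12, 18, 2]
BINARY_OP >> → 18 >> 2 = 4. Stack: [12, 4]
BINARY_OP * → 12 * 4 = 48. Stack: [48]
STORE_FAST n → n=48. Stack: []
LOAD_FAST_LOAD_FAST c,n → push -7,48. Stack: [-7, 48]
BINARY_OP * → -7 * 48 = -336. Stack: [-336]
STORE_FAST t → t=-336. Stack: []
LOAD_FAST n → push 48. Stack: [48]
LOAD_CONST → push 2. Stack: [48, 2]
BINARY_OP >> → 48 >> 2 = 12. Stack: [12]
STORE_FAST q → q=12. Stack: []
LOAD_FAST q → push 12. Stack: [12]
LOAD_CONST → push 11. Stack: [12, 11]
BINARY_OP * → 12 * 11 = 132. Stack: [132]
LOAD_FAST n → push 48. Stack: [132, 48]
BINARY_OP - → 132 - 48 = 84. Stack: [84]
STORE_FAST s → s=84. Stack: []
LOAD_FAST_LOAD_FAST a,q → push 18,12. Stack: [18, 12]
BINARY_OP + → 18 + 12 = 30. Stack: [30]
STORE_FAST n → n=30. Stack: []
LOAD_FAST s → push 84. Stack: [84]
RETURN_VALUE → return 84.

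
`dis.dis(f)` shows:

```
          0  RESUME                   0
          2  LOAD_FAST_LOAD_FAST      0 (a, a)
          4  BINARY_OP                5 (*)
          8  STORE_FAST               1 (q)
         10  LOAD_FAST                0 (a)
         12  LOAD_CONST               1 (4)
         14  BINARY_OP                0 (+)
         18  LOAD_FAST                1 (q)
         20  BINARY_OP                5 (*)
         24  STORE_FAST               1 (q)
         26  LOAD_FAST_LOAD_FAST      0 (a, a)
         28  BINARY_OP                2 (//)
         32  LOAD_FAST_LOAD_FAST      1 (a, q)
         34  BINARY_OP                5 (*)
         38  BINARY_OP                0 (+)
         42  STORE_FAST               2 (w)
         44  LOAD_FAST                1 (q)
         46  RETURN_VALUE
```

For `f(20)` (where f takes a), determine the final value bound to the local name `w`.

LOAD_FAST_LOAD_FAST a,a → push 20,20. Stack: [20, 20]
BINARY_OP * → 20 * 20 = 400. Stack: [400]
STORE_FAST q → q=400. Stack: []
LOAD_FAST a → push 20. Stack: [20]
LOAD_CONST → push 4. Stack: [20, 4]
BINARY_OP + → 20 + 4 = 24. Stack: [24]
LOAD_FAST q → push 400. Stack: [24, 400]
BINARY_OP * → 24 * 400 = 9600. Stack: [9600]
STORE_FAST q → q=9600. Stack: []
LOAD_FAST_LOAD_FAST a,a → push 20,20. Stack: [20, 20]
BINARY_OP // → 20 // 20 = 1. Stack: [1]
LOAD_FAST_LOAD_FAST a,q → push 20,9600. Stack: [1, 20, 9600]
BINARY_OP * → 20 * 9600 = 192000. Stack: [1, 192000]
BINARY_OP + → 1 + 192000 = 192001. Stack: [192001]
STORE_FAST w → w=192001. Stack: []
LOAD_FAST q → push 9600. Stack: [9600]
RETURN_VALUE → return 9600.

192001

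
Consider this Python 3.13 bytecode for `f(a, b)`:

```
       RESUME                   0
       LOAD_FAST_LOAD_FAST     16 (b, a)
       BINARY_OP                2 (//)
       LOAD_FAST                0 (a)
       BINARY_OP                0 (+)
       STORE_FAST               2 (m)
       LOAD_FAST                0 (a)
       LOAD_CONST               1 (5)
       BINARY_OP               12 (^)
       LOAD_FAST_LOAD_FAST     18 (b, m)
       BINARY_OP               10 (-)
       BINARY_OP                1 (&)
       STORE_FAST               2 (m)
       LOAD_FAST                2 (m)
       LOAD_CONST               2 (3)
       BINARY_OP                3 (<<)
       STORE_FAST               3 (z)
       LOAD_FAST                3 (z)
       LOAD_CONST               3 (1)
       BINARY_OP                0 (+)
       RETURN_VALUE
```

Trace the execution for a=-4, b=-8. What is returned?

-63

LOAD_FAST_LOAD_FAST b,a → push -8,-4. Stack: [-8, -4]
BINARY_OP // → -8 // -4 = 2. Stack: [2]
LOAD_FAST a → push -4. Stack: [2, -4]
BINARY_OP + → 2 + -4 = -2. Stack: [-2]
STORE_FAST m → m=-2. Stack: []
LOAD_FAST a → push -4. Stack: [-4]
LOAD_CONST → push 5. Stack: [-4, 5]
BINARY_OP ^ → -4 ^ 5 = -7. Stack: [-7]
LOAD_FAST_LOAD_FAST b,m → push -8,-2. Stack: [-7, -8, -2]
BINARY_OP - → -8 - -2 = -6. Stack: [-7, -6]
BINARY_OP & → -7 & -6 = -8. Stack: [-8]
STORE_FAST m → m=-8. Stack: []
LOAD_FAST m → push -8. Stack: [-8]
LOAD_CONST → push 3. Stack: [-8, 3]
BINARY_OP << → -8 << 3 = -64. Stack: [-64]
STORE_FAST z → z=-64. Stack: []
LOAD_FAST z → push -64. Stack: [-64]
LOAD_CONST → push 1. Stack: [-64, 1]
BINARY_OP + → -64 + 1 = -63. Stack: [-63]
RETURN_VALUE → return -63.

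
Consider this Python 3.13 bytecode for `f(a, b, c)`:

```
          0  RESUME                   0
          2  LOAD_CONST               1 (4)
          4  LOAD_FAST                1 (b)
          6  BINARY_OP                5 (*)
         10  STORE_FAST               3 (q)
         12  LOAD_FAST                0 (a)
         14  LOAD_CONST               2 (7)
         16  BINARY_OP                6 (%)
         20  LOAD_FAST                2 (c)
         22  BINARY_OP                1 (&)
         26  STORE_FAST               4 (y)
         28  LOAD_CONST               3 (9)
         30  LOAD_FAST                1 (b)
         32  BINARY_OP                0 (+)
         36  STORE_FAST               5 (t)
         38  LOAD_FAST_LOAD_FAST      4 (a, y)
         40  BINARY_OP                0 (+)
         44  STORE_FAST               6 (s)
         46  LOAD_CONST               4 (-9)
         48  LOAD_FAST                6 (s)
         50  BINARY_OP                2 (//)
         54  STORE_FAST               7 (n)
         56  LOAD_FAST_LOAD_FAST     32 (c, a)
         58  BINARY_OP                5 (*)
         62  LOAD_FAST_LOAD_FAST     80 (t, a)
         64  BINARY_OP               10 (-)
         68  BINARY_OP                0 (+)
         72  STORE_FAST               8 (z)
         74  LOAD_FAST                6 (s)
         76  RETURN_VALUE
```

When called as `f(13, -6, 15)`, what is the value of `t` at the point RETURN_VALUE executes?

LOAD_CONST → push 4. Stack: [4]
LOAD_FAST b → push -6. Stack: [4, -6]
BINARY_OP * → 4 * -6 = -24. Stack: [-24]
STORE_FAST q → q=-24. Stack: []
LOAD_FAST a → push 13. Stack: [13]
LOAD_CONST → push 7. Stack: [13, 7]
BINARY_OP % → 13 % 7 = 6. Stack: [6]
LOAD_FAST c → push 15. Stack: [6, 15]
BINARY_OP & → 6 & 15 = 6. Stack: [6]
STORE_FAST y → y=6. Stack: []
LOAD_CONST → push 9. Stack: [9]
LOAD_FAST b → push -6. Stack: [9, -6]
BINARY_OP + → 9 + -6 = 3. Stack: [3]
STORE_FAST t → t=3. Stack: []
LOAD_FAST_LOAD_FAST a,y → push 13,6. Stack: [13, 6]
BINARY_OP + → 13 + 6 = 19. Stack: [19]
STORE_FAST s → s=19. Stack: []
LOAD_CONST → push -9. Stack: [-9]
LOAD_FAST s → push 19. Stack: [-9, 19]
BINARY_OP // → -9 // 19 = -1. Stack: [-1]
STORE_FAST n → n=-1. Stack: []
LOAD_FAST_LOAD_FAST c,a → push 15,13. Stack: [15, 13]
BINARY_OP * → 15 * 13 = 195. Stack: [195]
LOAD_FAST_LOAD_FAST t,a → push 3,13. Stack: [195, 3, 13]
BINARY_OP - → 3 - 13 = -10. Stack: [195, -10]
BINARY_OP + → 195 + -10 = 185. Stack: [185]
STORE_FAST z → z=185. Stack: []
LOAD_FAST s → push 19. Stack: [19]
RETURN_VALUE → return 19.

3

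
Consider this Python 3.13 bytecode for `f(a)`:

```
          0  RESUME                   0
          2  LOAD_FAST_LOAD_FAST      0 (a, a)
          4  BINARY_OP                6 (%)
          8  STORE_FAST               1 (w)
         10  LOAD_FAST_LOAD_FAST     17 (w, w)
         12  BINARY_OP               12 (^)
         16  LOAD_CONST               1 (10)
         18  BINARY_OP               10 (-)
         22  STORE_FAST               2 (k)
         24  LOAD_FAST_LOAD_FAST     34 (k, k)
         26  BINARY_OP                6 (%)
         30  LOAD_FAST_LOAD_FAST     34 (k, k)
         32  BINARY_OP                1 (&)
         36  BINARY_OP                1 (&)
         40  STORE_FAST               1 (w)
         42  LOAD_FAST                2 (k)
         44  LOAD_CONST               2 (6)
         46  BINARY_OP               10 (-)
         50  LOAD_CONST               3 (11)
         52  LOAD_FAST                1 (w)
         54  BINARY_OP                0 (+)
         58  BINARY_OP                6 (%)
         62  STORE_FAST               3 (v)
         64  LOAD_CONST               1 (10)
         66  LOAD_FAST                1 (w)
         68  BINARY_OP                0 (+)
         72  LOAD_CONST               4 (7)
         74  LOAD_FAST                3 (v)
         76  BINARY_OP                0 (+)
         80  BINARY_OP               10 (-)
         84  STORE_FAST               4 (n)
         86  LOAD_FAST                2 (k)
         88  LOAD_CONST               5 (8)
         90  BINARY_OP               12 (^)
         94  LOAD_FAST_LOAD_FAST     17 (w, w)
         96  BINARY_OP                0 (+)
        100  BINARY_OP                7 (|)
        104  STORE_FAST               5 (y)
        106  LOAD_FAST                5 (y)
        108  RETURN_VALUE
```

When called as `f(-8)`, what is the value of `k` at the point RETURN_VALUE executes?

-10

LOAD_FAST_LOAD_FAST a,a → push -8,-8. Stack: [-8, -8]
BINARY_OP % → -8 % -8 = 0. Stack: [0]
STORE_FAST w → w=0. Stack: []
LOAD_FAST_LOAD_FAST w,w → push 0,0. Stack: [0, 0]
BINARY_OP ^ → 0 ^ 0 = 0. Stack: [0]
LOAD_CONST → push 10. Stack: [0, 10]
BINARY_OP - → 0 - 10 = -10. Stack: [-10]
STORE_FAST k → k=-10. Stack: []
LOAD_FAST_LOAD_FAST k,k → push -10,-10. Stack: [-10, -10]
BINARY_OP % → -10 % -10 = 0. Stack: [0]
LOAD_FAST_LOAD_FAST k,k → push -10,-10. Stack: [0, -10, -10]
BINARY_OP & → -10 & -10 = -10. Stack: [0, -10]
BINARY_OP & → 0 & -10 = 0. Stack: [0]
STORE_FAST w → w=0. Stack: []
LOAD_FAST k → push -10. Stack: [-10]
LOAD_CONST → push 6. Stack: [-10, 6]
BINARY_OP - → -10 - 6 = -16. Stack: [-16]
LOAD_CONST → push 11. Stack: [-16, 11]
LOAD_FAST w → push 0. Stack: [-16, 11, 0]
BINARY_OP + → 11 + 0 = 11. Stack: [-16, 11]
BINARY_OP % → -16 % 11 = 6. Stack: [6]
STORE_FAST v → v=6. Stack: []
LOAD_CONST → push 10. Stack: [10]
LOAD_FAST w → push 0. Stack: [10, 0]
BINARY_OP + → 10 + 0 = 10. Stack: [10]
LOAD_CONST → push 7. Stack: [10, 7]
LOAD_FAST v → push 6. Stack: [10, 7, 6]
BINARY_OP + → 7 + 6 = 13. Stack: [10, 13]
BINARY_OP - → 10 - 13 = -3. Stack: [-3]
STORE_FAST n → n=-3. Stack: []
LOAD_FAST k → push -10. Stack: [-10]
LOAD_CONST → push 8. Stack: [-10, 8]
BINARY_OP ^ → -10 ^ 8 = -2. Stack: [-2]
LOAD_FAST_LOAD_FAST w,w → push 0,0. Stack: [-2, 0, 0]
BINARY_OP + → 0 + 0 = 0. Stack: [-2, 0]
BINARY_OP | → -2 | 0 = -2. Stack: [-2]
STORE_FAST y → y=-2. Stack: []
LOAD_FAST y → push -2. Stack: [-2]
RETURN_VALUE → return -2.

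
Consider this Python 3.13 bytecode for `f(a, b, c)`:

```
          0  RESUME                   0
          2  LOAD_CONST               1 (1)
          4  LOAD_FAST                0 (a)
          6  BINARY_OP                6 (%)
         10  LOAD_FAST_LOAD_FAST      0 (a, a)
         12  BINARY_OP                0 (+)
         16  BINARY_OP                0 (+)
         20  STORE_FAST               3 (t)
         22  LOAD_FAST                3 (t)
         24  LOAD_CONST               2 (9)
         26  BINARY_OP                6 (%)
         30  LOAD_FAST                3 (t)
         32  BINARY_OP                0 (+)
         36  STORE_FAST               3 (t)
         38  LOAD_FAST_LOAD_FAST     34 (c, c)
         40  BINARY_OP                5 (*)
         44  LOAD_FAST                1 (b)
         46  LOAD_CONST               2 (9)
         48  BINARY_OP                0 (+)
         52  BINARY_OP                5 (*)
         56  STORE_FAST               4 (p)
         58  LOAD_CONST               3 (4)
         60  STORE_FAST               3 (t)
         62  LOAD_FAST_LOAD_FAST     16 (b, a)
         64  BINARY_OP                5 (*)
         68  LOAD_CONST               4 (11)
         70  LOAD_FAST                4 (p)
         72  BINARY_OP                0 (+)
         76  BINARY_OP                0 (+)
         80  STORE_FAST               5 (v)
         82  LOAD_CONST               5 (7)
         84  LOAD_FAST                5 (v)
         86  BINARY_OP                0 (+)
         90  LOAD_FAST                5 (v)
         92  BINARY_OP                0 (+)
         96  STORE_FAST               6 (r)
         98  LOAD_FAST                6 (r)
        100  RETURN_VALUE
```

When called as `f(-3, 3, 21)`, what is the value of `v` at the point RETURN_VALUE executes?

5294

LOAD_CONST → push 1. Stack: [1]
LOAD_FAST a → push -3. Stack: [1, -3]
BINARY_OP % → 1 % -3 = -2. Stack: [-2]
LOAD_FAST_LOAD_FAST a,a → push -3,-3. Stack: [-2, -3, -3]
BINARY_OP + → -3 + -3 = -6. Stack: [-2, -6]
BINARY_OP + → -2 + -6 = -8. Stack: [-8]
STORE_FAST t → t=-8. Stack: []
LOAD_FAST t → push -8. Stack: [-8]
LOAD_CONST → push 9. Stack: [-8, 9]
BINARY_OP % → -8 % 9 = 1. Stack: [1]
LOAD_FAST t → push -8. Stack: [1, -8]
BINARY_OP + → 1 + -8 = -7. Stack: [-7]
STORE_FAST t → t=-7. Stack: []
LOAD_FAST_LOAD_FAST c,c → push 21,21. Stack: [21, 21]
BINARY_OP * → 21 * 21 = 441. Stack: [441]
LOAD_FAST b → push 3. Stack: [441, 3]
LOAD_CONST → push 9. Stack: [441, 3, 9]
BINARY_OP + → 3 + 9 = 12. Stack: [441, 12]
BINARY_OP * → 441 * 12 = 5292. Stack: [5292]
STORE_FAST p → p=5292. Stack: []
LOAD_CONST → push 4. Stack: [4]
STORE_FAST t → t=4. Stack: []
LOAD_FAST_LOAD_FAST b,a → push 3,-3. Stack: [3, -3]
BINARY_OP * → 3 * -3 = -9. Stack: [-9]
LOAD_CONST → push 11. Stack: [-9, 11]
LOAD_FAST p → push 5292. Stack: [-9, 11, 5292]
BINARY_OP + → 11 + 5292 = 5303. Stack: [-9, 5303]
BINARY_OP + → -9 + 5303 = 5294. Stack: [5294]
STORE_FAST v → v=5294. Stack: []
LOAD_CONST → push 7. Stack: [7]
LOAD_FAST v → push 5294. Stack: [7, 5294]
BINARY_OP + → 7 + 5294 = 5301. Stack: [5301]
LOAD_FAST v → push 5294. Stack: [5301, 5294]
BINARY_OP + → 5301 + 5294 = 10595. Stack: [10595]
STORE_FAST r → r=10595. Stack: []
LOAD_FAST r → push 10595. Stack: [10595]
RETURN_VALUE → return 10595.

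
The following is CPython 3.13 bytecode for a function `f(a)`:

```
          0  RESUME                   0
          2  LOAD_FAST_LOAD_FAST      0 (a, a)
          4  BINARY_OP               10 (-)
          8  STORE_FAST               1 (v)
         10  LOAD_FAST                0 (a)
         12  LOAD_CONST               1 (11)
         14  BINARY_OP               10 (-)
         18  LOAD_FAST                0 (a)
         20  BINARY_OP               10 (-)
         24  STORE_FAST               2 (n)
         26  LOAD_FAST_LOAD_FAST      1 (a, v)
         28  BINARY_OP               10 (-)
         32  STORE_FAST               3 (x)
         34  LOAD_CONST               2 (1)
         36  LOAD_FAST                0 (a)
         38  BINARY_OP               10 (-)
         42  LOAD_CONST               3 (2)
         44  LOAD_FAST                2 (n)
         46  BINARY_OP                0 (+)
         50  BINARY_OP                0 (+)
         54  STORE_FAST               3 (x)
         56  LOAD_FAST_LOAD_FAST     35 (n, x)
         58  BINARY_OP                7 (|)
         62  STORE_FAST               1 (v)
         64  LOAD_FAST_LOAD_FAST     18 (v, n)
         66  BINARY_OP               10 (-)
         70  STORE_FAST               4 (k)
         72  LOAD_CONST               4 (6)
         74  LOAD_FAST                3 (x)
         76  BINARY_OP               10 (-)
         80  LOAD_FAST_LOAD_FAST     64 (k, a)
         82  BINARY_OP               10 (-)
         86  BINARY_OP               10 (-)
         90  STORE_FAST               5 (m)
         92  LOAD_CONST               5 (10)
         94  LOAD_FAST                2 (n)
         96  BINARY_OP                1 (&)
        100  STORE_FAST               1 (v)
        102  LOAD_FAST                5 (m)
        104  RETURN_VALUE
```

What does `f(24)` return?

LOAD_FAST_LOAD_FAST a,a → push 24,24. Stack: [24, 24]
BINARY_OP - → 24 - 24 = 0. Stack: [0]
STORE_FAST v → v=0. Stack: []
LOAD_FAST a → push 24. Stack: [24]
LOAD_CONST → push 11. Stack: [24, 11]
BINARY_OP - → 24 - 11 = 13. Stack: [13]
LOAD_FAST a → push 24. Stack: [13, 24]
BINARY_OP - → 13 - 24 = -11. Stack: [-11]
STORE_FAST n → n=-11. Stack: []
LOAD_FAST_LOAD_FAST a,v → push 24,0. Stack: [24, 0]
BINARY_OP - → 24 - 0 = 24. Stack: [24]
STORE_FAST x → x=24. Stack: []
LOAD_CONST → push 1. Stack: [1]
LOAD_FAST a → push 24. Stack: [1, 24]
BINARY_OP - → 1 - 24 = -23. Stack: [-23]
LOAD_CONST → push 2. Stack: [-23, 2]
LOAD_FAST n → push -11. Stack: [-23, 2, -11]
BINARY_OP + → 2 + -11 = -9. Stack: [-23, -9]
BINARY_OP + → -23 + -9 = -32. Stack: [-32]
STORE_FAST x → x=-32. Stack: []
LOAD_FAST_LOAD_FAST n,x → push -11,-32. Stack: [-11, -32]
BINARY_OP | → -11 | -32 = -11. Stack: [-11]
STORE_FAST v → v=-11. Stack: []
LOAD_FAST_LOAD_FAST v,n → push -11,-11. Stack: [-11, -11]
BINARY_OP - → -11 - -11 = 0. Stack: [0]
STORE_FAST k → k=0. Stack: []
LOAD_CONST → push 6. Stack: [6]
LOAD_FAST x → push -32. Stack: [6, -32]
BINARY_OP - → 6 - -32 = 38. Stack: [38]
LOAD_FAST_LOAD_FAST k,a → push 0,24. Stack: [38, 0, 24]
BINARY_OP - → 0 - 24 = -24. Stack: [38, -24]
BINARY_OP - → 38 - -24 = 62. Stack: [62]
STORE_FAST m → m=62. Stack: []
LOAD_CONST → push 10. Stack: [10]
LOAD_FAST n → push -11. Stack: [10, -11]
BINARY_OP & → 10 & -11 = 0. Stack: [0]
STORE_FAST v → v=0. Stack: []
LOAD_FAST m → push 62. Stack: [62]
RETURN_VALUE → return 62.

62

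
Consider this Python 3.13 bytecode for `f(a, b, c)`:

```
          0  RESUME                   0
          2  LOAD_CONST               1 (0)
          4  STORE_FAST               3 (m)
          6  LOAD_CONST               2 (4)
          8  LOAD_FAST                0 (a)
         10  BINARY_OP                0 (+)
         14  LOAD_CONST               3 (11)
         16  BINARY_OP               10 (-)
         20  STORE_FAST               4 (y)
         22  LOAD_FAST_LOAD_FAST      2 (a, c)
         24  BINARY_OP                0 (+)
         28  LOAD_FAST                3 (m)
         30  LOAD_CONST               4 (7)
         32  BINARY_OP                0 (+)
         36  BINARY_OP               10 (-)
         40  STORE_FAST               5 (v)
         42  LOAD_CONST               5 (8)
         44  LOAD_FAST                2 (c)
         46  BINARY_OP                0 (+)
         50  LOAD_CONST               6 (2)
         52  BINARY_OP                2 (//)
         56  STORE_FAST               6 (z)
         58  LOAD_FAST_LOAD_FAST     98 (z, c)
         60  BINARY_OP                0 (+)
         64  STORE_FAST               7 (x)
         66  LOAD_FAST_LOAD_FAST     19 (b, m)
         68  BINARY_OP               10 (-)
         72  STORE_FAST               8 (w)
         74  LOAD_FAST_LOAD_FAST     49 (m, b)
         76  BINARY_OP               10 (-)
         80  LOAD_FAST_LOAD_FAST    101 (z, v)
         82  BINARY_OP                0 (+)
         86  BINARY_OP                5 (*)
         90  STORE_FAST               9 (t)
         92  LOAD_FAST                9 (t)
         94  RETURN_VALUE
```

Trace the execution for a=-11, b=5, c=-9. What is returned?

LOAD_CONST → push 0. Stack: [0]
STORE_FAST m → m=0. Stack: []
LOAD_CONST → push 4. Stack: [4]
LOAD_FAST a → push -11. Stack: [4, -11]
BINARY_OP + → 4 + -11 = -7. Stack: [-7]
LOAD_CONST → push 11. Stack: [-7, 11]
BINARY_OP - → -7 - 11 = -18. Stack: [-18]
STORE_FAST y → y=-18. Stack: []
LOAD_FAST_LOAD_FAST a,c → push -11,-9. Stack: [-11, -9]
BINARY_OP + → -11 + -9 = -20. Stack: [-20]
LOAD_FAST m → push 0. Stack: [-20, 0]
LOAD_CONST → push 7. Stack: [-20, 0, 7]
BINARY_OP + → 0 + 7 = 7. Stack: [-20, 7]
BINARY_OP - → -20 - 7 = -27. Stack: [-27]
STORE_FAST v → v=-27. Stack: []
LOAD_CONST → push 8. Stack: [8]
LOAD_FAST c → push -9. Stack: [8, -9]
BINARY_OP + → 8 + -9 = -1. Stack: [-1]
LOAD_CONST → push 2. Stack: [-1, 2]
BINARY_OP // → -1 // 2 = -1. Stack: [-1]
STORE_FAST z → z=-1. Stack: []
LOAD_FAST_LOAD_FAST z,c → push -1,-9. Stack: [-1, -9]
BINARY_OP + → -1 + -9 = -10. Stack: [-10]
STORE_FAST x → x=-10. Stack: []
LOAD_FAST_LOAD_FAST b,m → push 5,0. Stack: [5, 0]
BINARY_OP - → 5 - 0 = 5. Stack: [5]
STORE_FAST w → w=5. Stack: []
LOAD_FAST_LOAD_FAST m,b → push 0,5. Stack: [0, 5]
BINARY_OP - → 0 - 5 = -5. Stack: [-5]
LOAD_FAST_LOAD_FAST z,v → push -1,-27. Stack: [-5, -1, -27]
BINARY_OP + → -1 + -27 = -28. Stack: [-5, -28]
BINARY_OP * → -5 * -28 = 140. Stack: [140]
STORE_FAST t → t=140. Stack: []
LOAD_FAST t → push 140. Stack: [140]
RETURN_VALUE → return 140.

140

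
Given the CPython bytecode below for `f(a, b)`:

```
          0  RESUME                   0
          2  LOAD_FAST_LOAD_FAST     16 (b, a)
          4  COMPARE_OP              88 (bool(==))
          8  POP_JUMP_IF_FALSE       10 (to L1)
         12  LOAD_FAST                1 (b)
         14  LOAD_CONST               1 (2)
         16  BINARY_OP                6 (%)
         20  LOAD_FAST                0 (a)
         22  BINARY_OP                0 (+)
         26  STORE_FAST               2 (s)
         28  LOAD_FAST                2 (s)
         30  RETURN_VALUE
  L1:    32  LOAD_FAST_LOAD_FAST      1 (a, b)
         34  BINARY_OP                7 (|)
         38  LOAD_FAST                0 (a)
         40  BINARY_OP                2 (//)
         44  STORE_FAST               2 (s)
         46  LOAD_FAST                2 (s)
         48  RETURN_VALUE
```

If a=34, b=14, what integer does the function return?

LOAD_FAST_LOAD_FAST b,a → push 14,34. Stack: [14, 34]
COMPARE_OP bool(==) → 14 vs 34 = False. Stack: [False]
POP_JUMP_IF_FALSE → pop False; jump. Stack: []
LOAD_FAST_LOAD_FAST a,b → push 34,14. Stack: [34, 14]
BINARY_OP | → 34 | 14 = 46. Stack: [46]
LOAD_FAST a → push 34. Stack: [46, 34]
BINARY_OP // → 46 // 34 = 1. Stack: [1]
STORE_FAST s → s=1. Stack: []
LOAD_FAST s → push 1. Stack: [1]
RETURN_VALUE → return 1.

1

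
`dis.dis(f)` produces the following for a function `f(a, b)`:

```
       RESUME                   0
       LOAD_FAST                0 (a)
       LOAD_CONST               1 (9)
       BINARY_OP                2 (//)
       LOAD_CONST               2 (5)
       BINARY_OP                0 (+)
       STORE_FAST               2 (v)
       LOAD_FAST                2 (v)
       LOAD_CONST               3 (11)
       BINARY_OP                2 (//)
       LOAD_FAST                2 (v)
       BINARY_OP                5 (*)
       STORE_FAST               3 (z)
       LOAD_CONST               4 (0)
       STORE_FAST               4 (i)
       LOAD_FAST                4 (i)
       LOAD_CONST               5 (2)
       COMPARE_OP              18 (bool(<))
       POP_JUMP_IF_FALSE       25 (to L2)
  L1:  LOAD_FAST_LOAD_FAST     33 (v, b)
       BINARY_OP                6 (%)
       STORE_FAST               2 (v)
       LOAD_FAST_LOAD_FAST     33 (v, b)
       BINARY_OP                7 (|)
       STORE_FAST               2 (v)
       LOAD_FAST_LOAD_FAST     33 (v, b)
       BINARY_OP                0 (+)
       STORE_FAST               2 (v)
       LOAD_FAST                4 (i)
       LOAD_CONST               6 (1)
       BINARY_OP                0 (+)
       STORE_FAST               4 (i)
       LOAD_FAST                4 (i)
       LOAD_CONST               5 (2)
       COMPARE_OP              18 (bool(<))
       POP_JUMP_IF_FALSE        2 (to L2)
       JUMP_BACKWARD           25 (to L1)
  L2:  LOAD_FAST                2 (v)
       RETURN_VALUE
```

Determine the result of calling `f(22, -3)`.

-4

LOAD_FAST a → push 22. Stack: [22]
LOAD_CONST → push 9. Stack: [22, 9]
BINARY_OP // → 22 // 9 = 2. Stack: [2]
LOAD_CONST → push 5. Stack: [2, 5]
BINARY_OP + → 2 + 5 = 7. Stack: [7]
STORE_FAST v → v=7. Stack: []
LOAD_FAST v → push 7. Stack: [7]
LOAD_CONST → push 11. Stack: [7, 11]
BINARY_OP // → 7 // 11 = 0. Stack: [0]
LOAD_FAST v → push 7. Stack: [0, 7]
BINARY_OP * → 0 * 7 = 0. Stack: [0]
STORE_FAST z → z=0. Stack: []
LOAD_CONST → push 0. Stack: [0]
STORE_FAST i → i=0. Stack: []
LOAD_FAST i → push 0. Stack: [0]
LOAD_CONST → push 2. Stack: [0, 2]
COMPARE_OP bool(<) → 0 vs 2 = True. Stack: [True]
POP_JUMP_IF_FALSE → pop True; no jump. Stack: []
LOAD_FAST_LOAD_FAST v,b → push 7,-3. Stack: [7, -3]
BINARY_OP % → 7 % -3 = -2. Stack: [-2]
STORE_FAST v → v=-2. Stack: []
LOAD_FAST_LOAD_FAST v,b → push -2,-3. Stack: [-2, -3]
BINARY_OP | → -2 | -3 = -1. Stack: [-1]
STORE_FAST v → v=-1. Stack: []
LOAD_FAST_LOAD_FAST v,b → push -1,-3. Stack: [-1, -3]
BINARY_OP + → -1 + -3 = -4. Stack: [-4]
STORE_FAST v → v=-4. Stack: []
LOAD_FAST i → push 0. Stack: [0]
LOAD_CONST → push 1. Stack: [0, 1]
BINARY_OP + → 0 + 1 = 1. Stack: [1]
STORE_FAST i → i=1. Stack: []
LOAD_FAST i → push 1. Stack: [1]
LOAD_CONST → push 2. Stack: [1, 2]
COMPARE_OP bool(<) → 1 vs 2 = True. Stack: [True]
POP_JUMP_IF_FALSE → pop True; no jump. Stack: []
LOAD_FAST_LOAD_FAST v,b → push -4,-3. Stack: [-4, -3]
BINARY_OP % → -4 % -3 = -1. Stack: [-1]
STORE_FAST v → v=-1. Stack: []
LOAD_FAST_LOAD_FAST v,b → push -1,-3. Stack: [-1, -3]
BINARY_OP | → -1 | -3 = -1. Stack: [-1]
STORE_FAST v → v=-1. Stack: []
LOAD_FAST_LOAD_FAST v,b → push -1,-3. Stack: [-1, -3]
BINARY_OP + → -1 + -3 = -4. Stack: [-4]
STORE_FAST v → v=-4. Stack: []
LOAD_FAST i → push 1. Stack: [1]
LOAD_CONST → push 1. Stack: [1, 1]
BINARY_OP + → 1 + 1 = 2. Stack: [2]
STORE_FAST i → i=2. Stack: []
LOAD_FAST i → push 2. Stack: [2]
LOAD_CONST → push 2. Stack: [2, 2]
COMPARE_OP bool(<) → 2 vs 2 = False. Stack: [False]
POP_JUMP_IF_FALSE → pop False; jump. Stack: []
LOAD_FAST v → push -4. Stack: [-4]
RETURN_VALUE → return -4.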